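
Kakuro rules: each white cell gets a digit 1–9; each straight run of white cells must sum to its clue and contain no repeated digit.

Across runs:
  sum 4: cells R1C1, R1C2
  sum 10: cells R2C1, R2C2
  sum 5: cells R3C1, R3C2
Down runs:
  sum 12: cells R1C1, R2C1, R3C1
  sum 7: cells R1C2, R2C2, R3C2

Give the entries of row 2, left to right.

8 2

4 in 2 cells must be {1,3}; 7 in 3 cells must be {1,2,4}.
The 4 across and the 7 down share only 1, so R1C2 = 1.
R1C1 = 4 − 1 = 3 completes the 4 across.
Nothing is forced directly, so branch on R2C2, whose candidates are 2 or 4. If R2C2 = 4: then R2C1 would have to be in {6} for the 10 across but in {1,2,4,5,7,8} for the 12 down — contradiction. So R2C2 = 2.
R2C1 = 10 − 2 = 8 completes the 10 across.
R3C1 = 12 − 11 = 1 completes the 12 down.
R3C2 = 5 − 1 = 4 completes the 5 across.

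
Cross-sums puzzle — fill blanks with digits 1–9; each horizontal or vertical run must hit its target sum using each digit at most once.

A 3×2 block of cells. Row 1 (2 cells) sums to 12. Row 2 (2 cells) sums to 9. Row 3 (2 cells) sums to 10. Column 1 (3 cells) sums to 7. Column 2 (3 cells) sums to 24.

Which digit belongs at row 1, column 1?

4

7 in 3 cells must be {1,2,4}; 24 in 3 cells must be {7,8,9}.
The 12 across and the 7 down share only 4, so (1,1) = 4.
(1,2) = 12 − 4 = 8 completes the 12 across.
Given what's placed, (2,2) must be 7 to fit the 9 across and 24 down.
(3,2) = 24 − 15 = 9 completes the 24 down.
(2,1) = 9 − 7 = 2 completes the 9 across.
(3,1) = 10 − 9 = 1 completes the 10 across.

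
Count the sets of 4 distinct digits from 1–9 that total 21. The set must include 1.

4 distinct digits from 1–9 sum between 10 and 30.
Keeping only sets containing 1.
Enumerating: {1,3,8,9}, {1,4,7,9}, {1,5,6,9}, {1,5,7,8}.

4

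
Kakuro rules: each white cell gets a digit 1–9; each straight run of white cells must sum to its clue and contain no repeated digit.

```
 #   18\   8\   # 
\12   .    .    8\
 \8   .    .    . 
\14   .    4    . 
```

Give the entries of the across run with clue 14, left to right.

7, 4, 3

Given what's placed, R1C2 must be 3 to fit the 12 across and 8 down.
R2C2 = 8 − 7 = 1 completes the 8 down.
R1C1 = 12 − 3 = 9 completes the 12 across.
No cell is forced outright now. R2C3 can only be 2 or 3 or 5 (the digits allowed by both its 8 across and its 8 down). If R2C3 = 2: that forces R2C1 = 5, after which R3C1 would have to be in {1,2,3,7,8,9} for the 14 across but in {4} for the 18 down — contradiction. If R2C3 = 3: that forces R2C1 = 4, after which R3C1 would have to be in {1,2,3,7,8,9} for the 14 across but in {5} for the 18 down — contradiction. So R2C3 = 5.
R2C1 = 8 − 6 = 2 completes the 8 across.
R3C1 = 18 − 11 = 7 completes the 18 down.
R3C3 = 14 − 11 = 3 completes the 14 across.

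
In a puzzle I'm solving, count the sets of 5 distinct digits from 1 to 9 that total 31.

5

5 distinct digits from 1–9 sum between 15 and 35.
Enumerating: {1,6,7,8,9}, {2,5,7,8,9}, {3,4,7,8,9}, {3,5,6,8,9}, {4,5,6,7,9}.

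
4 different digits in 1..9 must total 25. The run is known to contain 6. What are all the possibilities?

4 distinct digits from 1–9 sum between 10 and 30.
Keeping only sets containing 6.

{2,6,8,9}; {3,6,7,9}; {4,6,7,8}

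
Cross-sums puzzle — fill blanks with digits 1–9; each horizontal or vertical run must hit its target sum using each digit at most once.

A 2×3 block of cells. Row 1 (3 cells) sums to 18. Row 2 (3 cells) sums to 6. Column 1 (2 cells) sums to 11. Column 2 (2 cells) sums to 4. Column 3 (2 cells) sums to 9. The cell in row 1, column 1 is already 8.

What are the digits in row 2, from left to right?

3 1 2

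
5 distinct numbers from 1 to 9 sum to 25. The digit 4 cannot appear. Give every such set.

{1,2,5,8,9}; {1,2,6,7,9}; {1,3,5,7,9}; {1,3,6,7,8}; {2,3,5,6,9}; {2,3,5,7,8}

5 distinct digits from 1–9 sum between 15 and 35.
Dropping sets that contain 4.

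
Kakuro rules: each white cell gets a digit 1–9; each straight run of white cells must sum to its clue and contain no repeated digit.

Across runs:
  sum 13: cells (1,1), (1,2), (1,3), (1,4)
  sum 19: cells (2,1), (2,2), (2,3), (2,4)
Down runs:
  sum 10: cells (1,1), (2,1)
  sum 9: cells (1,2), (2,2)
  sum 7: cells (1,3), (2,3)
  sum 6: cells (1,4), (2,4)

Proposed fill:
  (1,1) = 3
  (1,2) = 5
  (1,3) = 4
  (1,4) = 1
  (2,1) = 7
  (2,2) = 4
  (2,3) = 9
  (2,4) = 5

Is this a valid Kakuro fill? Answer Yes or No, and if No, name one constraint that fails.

No — the across run (2,1)–(2,4) sums to 25, not 19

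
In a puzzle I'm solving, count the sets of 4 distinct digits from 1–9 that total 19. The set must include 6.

4 distinct digits from 1–9 sum between 10 and 30.
Keeping only sets containing 6.
Enumerating: {1,3,6,9}, {1,4,6,8}, {1,5,6,7}, {2,3,6,8}, {2,4,6,7}.

5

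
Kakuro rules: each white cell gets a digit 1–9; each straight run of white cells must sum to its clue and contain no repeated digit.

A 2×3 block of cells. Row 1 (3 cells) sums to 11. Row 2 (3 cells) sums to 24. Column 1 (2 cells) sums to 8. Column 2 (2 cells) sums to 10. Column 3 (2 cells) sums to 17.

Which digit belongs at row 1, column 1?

24 in 3 cells must be {7,8,9}; 17 in 2 cells must be {8,9}.
The 11 across and the 17 down share only 8, so (1,3) = 8.
The 24 across and the 8 down share only 7, so (2,1) = 7.
(2,3) = 17 − 8 = 9 completes the 17 down.
(1,1) = 8 − 7 = 1 completes the 8 down.
(1,2) = 11 − 9 = 2 completes the 11 across.
(2,2) = 24 − 16 = 8 completes the 24 across.

1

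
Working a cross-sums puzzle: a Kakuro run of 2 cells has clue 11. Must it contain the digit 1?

Counterexample: {2,9} sums to 11 without using 1.

No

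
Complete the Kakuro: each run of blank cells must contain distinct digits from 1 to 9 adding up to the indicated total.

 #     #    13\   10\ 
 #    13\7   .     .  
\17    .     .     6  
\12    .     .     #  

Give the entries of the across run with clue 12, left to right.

R1C3 = 10 − 6 = 4 completes the 10 down.
R1C2 = 7 − 4 = 3 completes the 7 across.
Nothing is forced directly, so branch on R3C2, whose candidates are 4 or 8 or 9. If R3C2 = 4: then R2C2 would have to be in {2,3,4,7,8,9} for the 17 across but in {6} for the 13 down — contradiction. If R3C2 = 9: then R2C2 would have to be in {2,3,4,7,8,9} for the 17 across but in {1} for the 13 down — contradiction. So R3C2 = 8.
R2C2 = 13 − 11 = 2 completes the 13 down.
R3C1 = 12 − 8 = 4 completes the 12 across.
R2C1 = 17 − 8 = 9 completes the 17 across.

4 8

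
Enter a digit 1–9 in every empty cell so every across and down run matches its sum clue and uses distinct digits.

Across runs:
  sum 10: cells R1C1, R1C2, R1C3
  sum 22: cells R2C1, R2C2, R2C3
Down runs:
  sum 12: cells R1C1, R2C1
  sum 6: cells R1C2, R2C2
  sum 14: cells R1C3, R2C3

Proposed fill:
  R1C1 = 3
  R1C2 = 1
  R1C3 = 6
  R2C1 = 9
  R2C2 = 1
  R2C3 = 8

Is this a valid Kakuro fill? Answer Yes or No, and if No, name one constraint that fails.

No — the down run R1C2–R2C2 sums to 2, not 6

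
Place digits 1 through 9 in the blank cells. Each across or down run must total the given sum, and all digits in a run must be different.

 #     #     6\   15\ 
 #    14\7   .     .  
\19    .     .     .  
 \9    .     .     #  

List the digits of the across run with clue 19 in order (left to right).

6 in 3 cells must be {1,2,3}.
The 7 across and the 15 down share only 6, so R1C3 = 6.
R2C3 = 15 − 6 = 9 completes the 15 down.
R1C2 = 7 − 6 = 1 completes the 7 across.
No cell is forced outright now. R2C1 can only be 6 or 8 (the digits allowed by both its 19 across and its 14 down). If R2C1 = 6: then R2C2 would have to be in {4} for the 19 across but in {2,3} for the 6 down — contradiction. So R2C1 = 8.
R2C2 = 19 − 17 = 2 completes the 19 across.
R3C1 = 14 − 8 = 6 completes the 14 down.
R3C2 = 9 − 6 = 3 completes the 9 across.

8 2 9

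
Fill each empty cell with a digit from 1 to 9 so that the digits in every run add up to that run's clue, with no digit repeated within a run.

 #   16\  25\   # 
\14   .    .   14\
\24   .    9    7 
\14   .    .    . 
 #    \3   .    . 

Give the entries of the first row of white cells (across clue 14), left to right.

6, 8

24 in 3 cells must be {7,8,9}; 3 in 2 cells must be {1,2}.
R2C1 = 24 − 16 = 8 completes the 24 across.
No cell is forced outright now. R1C1 can only be 5 or 6 (the digits allowed by both its 14 across and its 16 down). If R1C1 = 5: then R1C2 would have to be in {9} for the 14 across but in {1,2,3,4,5,6,7,8} for the 25 down — contradiction. So R1C1 = 6.
R1C2 = 14 − 6 = 8 completes the 14 across.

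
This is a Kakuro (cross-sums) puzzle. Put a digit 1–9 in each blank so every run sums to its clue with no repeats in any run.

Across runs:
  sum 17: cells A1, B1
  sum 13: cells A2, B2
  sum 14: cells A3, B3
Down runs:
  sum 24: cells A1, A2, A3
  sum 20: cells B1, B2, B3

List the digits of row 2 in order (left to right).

7 6

17 in 2 cells must be {8,9}; 24 in 3 cells must be {7,8,9}.
Nothing is forced directly, so branch on A1, whose candidates are 8 or 9. If A1 = 9: that forces B1 = 8, A3 = 8, after which B3 would have to be in {6} for the 14 across but in {3,5,7,9} for the 20 down — contradiction. So A1 = 8.
B1 = 17 − 8 = 9 completes the 17 across.
Given what's placed, A3 must be 9 to fit the 14 across and 24 down.
B3 = 14 − 9 = 5 completes the 14 across.
A2 = 24 − 17 = 7 completes the 24 down.
B2 = 13 − 7 = 6 completes the 13 across.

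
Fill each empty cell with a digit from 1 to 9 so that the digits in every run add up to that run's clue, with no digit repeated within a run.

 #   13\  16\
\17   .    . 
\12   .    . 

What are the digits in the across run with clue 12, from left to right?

5 7

17 in 2 cells must be {8,9}; 16 in 2 cells must be {7,9}.
The 17 across and the 16 down share only 9, so R1C2 = 9.
R2C2 = 16 − 9 = 7 completes the 16 down.
R1C1 = 17 − 9 = 8 completes the 17 across.
R2C1 = 12 − 7 = 5 completes the 12 across.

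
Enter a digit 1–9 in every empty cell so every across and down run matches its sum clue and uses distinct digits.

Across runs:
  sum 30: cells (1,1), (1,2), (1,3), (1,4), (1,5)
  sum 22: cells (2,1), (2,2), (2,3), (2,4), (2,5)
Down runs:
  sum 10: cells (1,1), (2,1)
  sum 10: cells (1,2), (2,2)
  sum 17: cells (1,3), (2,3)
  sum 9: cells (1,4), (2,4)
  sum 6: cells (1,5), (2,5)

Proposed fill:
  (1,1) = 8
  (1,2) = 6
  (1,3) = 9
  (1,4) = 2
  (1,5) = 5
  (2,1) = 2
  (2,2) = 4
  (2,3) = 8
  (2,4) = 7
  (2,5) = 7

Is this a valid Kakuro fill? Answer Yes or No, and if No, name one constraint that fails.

No — the across run (2,1)–(2,5) sums to 28, not 22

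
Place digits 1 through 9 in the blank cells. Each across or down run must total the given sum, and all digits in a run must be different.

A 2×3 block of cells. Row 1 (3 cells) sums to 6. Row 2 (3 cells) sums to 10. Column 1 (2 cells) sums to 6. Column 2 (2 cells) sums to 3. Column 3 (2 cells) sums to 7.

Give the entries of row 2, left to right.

5, 1, 4

6 in 3 cells must be {1,2,3}; 3 in 2 cells must be {1,2}.
Nothing is forced directly, so branch on (1,1), whose candidates are 1 or 2. If (1,1) = 2: that forces (1,2) = 1, (1,3) = 3, (2,1) = 4, after which (2,2) would have to be in {1,5} for the 10 across but in {2} for the 3 down — contradiction. So (1,1) = 1.
Given what's placed, (1,2) must be 2 to fit the 6 across and 3 down.
(1,3) = 6 − 3 = 3 completes the 6 across.
(2,1) = 6 − 1 = 5 completes the 6 down.
(2,2) = 3 − 2 = 1 completes the 3 down.
(2,3) = 10 − 6 = 4 completes the 10 across.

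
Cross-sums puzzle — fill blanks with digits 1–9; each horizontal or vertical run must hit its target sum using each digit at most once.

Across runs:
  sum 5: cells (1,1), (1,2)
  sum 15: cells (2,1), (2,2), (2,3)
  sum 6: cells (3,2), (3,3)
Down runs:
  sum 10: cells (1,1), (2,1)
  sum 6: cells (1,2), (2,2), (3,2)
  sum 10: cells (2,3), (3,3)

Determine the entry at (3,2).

2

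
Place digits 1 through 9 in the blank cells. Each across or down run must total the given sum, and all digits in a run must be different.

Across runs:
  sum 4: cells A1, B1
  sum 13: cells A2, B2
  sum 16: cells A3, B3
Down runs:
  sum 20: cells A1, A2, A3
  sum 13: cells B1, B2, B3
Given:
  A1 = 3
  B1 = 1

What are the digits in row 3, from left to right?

4 in 2 cells must be {1,3}; 16 in 2 cells must be {7,9}.
Given what's placed, A3 must be 9 to fit the 16 across and 20 down.
B3 = 16 − 9 = 7 completes the 16 across.
A2 = 20 − 12 = 8 completes the 20 down.
B2 = 13 − 8 = 5 completes the 13 across.

9 7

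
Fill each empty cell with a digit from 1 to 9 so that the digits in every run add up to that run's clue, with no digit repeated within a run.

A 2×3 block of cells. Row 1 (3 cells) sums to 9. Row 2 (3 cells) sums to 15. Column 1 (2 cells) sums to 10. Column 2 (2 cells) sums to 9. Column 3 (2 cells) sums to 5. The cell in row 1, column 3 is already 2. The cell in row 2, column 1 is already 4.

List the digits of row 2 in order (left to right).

(1,1) = 10 − 4 = 6 completes the 10 down.
(1,2) = 9 − 8 = 1 completes the 9 across.
(2,2) = 9 − 1 = 8 completes the 9 down.
(2,3) = 15 − 12 = 3 completes the 15 across.

4, 8, 3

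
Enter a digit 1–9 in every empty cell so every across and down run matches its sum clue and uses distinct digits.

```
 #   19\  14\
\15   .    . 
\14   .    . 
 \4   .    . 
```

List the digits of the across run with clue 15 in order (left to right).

7 8

4 in 2 cells must be {1,3}.
The 4 across and the 19 down share only 3, so R3C1 = 3.
R3C2 = 4 − 3 = 1 completes the 4 across.
Given what's placed, R2C1 must be 9 to fit the 14 across and 19 down.
R2C2 = 14 − 9 = 5 completes the 14 across.
R1C1 = 19 − 12 = 7 completes the 19 down.
R1C2 = 15 − 7 = 8 completes the 15 across.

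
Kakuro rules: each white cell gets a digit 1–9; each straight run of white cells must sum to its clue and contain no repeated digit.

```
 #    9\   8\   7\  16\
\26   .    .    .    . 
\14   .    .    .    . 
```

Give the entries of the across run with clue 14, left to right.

16 in 2 cells must be {7,9}.
Only 7 fits R2C4 under both its across sum 14 and down sum 16.
R1C4 = 16 − 7 = 9 completes the 16 down.
Nothing is forced directly, so branch on R2C1, whose candidates are 1 or 2 or 4. If R2C1 = 2: that forces R1C1 = 7, R2C2 = 1, R2C3 = 4, after which R1C2 would have to be in {2,4,6,8} for the 26 across but in {7} for the 8 down — contradiction. If R2C1 = 4: that forces R1C1 = 5, after which R1C2 would have to be in {4,8} for the 26 across but in {1,2,3,5,6,7} for the 8 down — contradiction. So R2C1 = 1.
R1C1 = 9 − 1 = 8 completes the 9 down.
R2C2 = 2: the only remaining digit allowed by both the 14 across and the 8 down.
R2C3 = 14 − 10 = 4 completes the 14 across.

1, 2, 4, 7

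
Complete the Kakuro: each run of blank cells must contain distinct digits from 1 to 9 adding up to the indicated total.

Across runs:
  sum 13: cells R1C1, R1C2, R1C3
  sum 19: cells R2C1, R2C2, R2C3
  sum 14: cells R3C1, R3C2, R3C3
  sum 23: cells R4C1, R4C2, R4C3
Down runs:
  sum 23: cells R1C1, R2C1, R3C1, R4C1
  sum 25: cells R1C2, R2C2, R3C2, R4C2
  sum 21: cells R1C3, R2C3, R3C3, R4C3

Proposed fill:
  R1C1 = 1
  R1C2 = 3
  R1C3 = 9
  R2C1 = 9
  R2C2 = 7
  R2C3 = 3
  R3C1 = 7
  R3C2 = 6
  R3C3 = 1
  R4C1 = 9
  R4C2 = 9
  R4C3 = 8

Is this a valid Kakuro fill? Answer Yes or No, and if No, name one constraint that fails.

No — the down run R1C1–R4C1 sums to 26, not 23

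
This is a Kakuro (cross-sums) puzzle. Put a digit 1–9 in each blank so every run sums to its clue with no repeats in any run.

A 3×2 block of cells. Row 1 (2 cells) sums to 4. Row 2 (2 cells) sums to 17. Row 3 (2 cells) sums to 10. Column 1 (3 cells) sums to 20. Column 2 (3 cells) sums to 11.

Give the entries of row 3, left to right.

4 in 2 cells must be {1,3}; 17 in 2 cells must be {8,9}.
The 4 across and the 20 down share only 3, so (1,1) = 3.
(1,2) = 4 − 3 = 1 completes the 4 across.
Given what's placed, (2,2) must be 8 to fit the 17 across and 11 down.
(3,2) = 11 − 9 = 2 completes the 11 down.
(2,1) = 17 − 8 = 9 completes the 17 across.
(3,1) = 10 − 2 = 8 completes the 10 across.

8, 2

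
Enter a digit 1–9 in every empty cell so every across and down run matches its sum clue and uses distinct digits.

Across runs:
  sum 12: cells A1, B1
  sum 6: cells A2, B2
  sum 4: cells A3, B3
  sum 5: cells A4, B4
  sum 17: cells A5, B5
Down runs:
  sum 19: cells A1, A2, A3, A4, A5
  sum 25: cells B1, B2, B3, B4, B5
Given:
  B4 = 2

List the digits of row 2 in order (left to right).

2 4

4 in 2 cells must be {1,3}; 17 in 2 cells must be {8,9}.
A4 = 5 − 2 = 3 completes the 5 across.
A3 = 1: the only remaining digit allowed by both the 4 across and the 19 down.
B3 = 4 − 1 = 3 completes the 4 across.
No cell is forced outright now. B2 can only be 4 or 5 (the digits allowed by both its 6 across and its 25 down). If B2 = 5: then A2 would have to be in {1} for the 6 across but in {2,4,5,6,7,8,9} for the 19 down — contradiction. So B2 = 4.
A2 = 6 − 4 = 2 completes the 6 across.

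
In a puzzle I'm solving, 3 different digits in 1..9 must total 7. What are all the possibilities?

{1,2,4}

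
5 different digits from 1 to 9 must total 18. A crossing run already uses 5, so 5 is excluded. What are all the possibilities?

5 distinct digits from 1–9 sum between 15 and 35.
Dropping sets that contain 5.
Only one set works: {1,2,3,4,8}.

{1,2,3,4,8}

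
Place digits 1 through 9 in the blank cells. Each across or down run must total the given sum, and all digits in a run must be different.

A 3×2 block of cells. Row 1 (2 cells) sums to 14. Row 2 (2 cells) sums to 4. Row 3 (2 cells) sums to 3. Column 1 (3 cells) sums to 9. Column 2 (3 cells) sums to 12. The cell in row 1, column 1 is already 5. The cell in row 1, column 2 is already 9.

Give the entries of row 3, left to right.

1, 2

4 in 2 cells must be {1,3}; 3 in 2 cells must be {1,2}.
(2,2) = 1: the only remaining digit allowed by both the 4 across and the 12 down.
(3,1) = 1: the only remaining digit allowed by both the 3 across and the 9 down.
(3,2) = 3 − 1 = 2 completes the 3 across.
(2,1) = 4 − 1 = 3 completes the 4 across.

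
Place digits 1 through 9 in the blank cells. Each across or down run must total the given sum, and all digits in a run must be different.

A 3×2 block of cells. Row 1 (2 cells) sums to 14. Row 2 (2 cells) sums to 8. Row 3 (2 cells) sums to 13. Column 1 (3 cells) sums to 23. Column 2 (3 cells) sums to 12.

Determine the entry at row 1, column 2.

6

23 in 3 cells must be {6,8,9}.
The 8 across and the 23 down share only 6, so (2,1) = 6.
(2,2) = 8 − 6 = 2 completes the 8 across.
Nothing is forced directly, so branch on (1,1), whose candidates are 8 or 9. If (1,1) = 9: then (1,2) would have to be in {5} for the 14 across but in {1,3,4,6,7,9} for the 12 down — contradiction. So (1,1) = 8.
(1,2) = 14 − 8 = 6 completes the 14 across.
(3,1) = 23 − 14 = 9 completes the 23 down.
(3,2) = 13 − 9 = 4 completes the 13 across.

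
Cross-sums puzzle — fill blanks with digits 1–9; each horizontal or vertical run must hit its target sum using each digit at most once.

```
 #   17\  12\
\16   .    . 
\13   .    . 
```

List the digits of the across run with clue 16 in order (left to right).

16 in 2 cells must be {7,9}; 17 in 2 cells must be {8,9}.
The 16 across and the 17 down share only 9, so R1C1 = 9.
R1C2 = 16 − 9 = 7 completes the 16 across.
R2C1 = 17 − 9 = 8 completes the 17 down.
R2C2 = 13 − 8 = 5 completes the 13 across.

9 7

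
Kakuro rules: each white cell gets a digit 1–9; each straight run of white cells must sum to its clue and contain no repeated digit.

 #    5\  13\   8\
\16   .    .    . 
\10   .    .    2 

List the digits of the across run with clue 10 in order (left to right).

3 5 2

R1C3 = 8 − 2 = 6 completes the 8 down.
No cell is forced outright now. R2C1 can only be 1 or 3 (the digits allowed by both its 10 across and its 5 down). If R2C1 = 1: then R1C1 would have to be in {1,2,3,7,8,9} for the 16 across but in {4} for the 5 down — contradiction. So R2C1 = 3.
R1C1 = 5 − 3 = 2 completes the 5 down.
R1C2 = 16 − 8 = 8 completes the 16 across.
R2C2 = 10 − 5 = 5 completes the 10 across.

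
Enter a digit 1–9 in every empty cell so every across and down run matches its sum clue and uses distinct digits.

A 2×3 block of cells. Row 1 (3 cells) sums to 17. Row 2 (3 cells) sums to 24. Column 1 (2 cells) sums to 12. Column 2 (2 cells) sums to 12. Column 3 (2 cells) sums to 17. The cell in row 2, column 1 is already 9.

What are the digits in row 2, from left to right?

9, 7, 8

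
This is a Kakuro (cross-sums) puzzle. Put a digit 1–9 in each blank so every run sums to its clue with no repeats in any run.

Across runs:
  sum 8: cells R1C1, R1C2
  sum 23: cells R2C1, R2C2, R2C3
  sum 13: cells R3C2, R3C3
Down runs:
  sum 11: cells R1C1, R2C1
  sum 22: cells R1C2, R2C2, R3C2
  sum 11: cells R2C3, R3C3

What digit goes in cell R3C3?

5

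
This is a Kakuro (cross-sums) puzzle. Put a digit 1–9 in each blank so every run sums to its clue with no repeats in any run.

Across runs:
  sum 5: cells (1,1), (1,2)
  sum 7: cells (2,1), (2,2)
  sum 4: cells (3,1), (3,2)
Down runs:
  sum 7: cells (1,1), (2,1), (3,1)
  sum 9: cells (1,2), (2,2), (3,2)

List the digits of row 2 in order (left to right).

2 5

4 in 2 cells must be {1,3}; 7 in 3 cells must be {1,2,4}.
The 4 across and the 7 down share only 1, so (3,1) = 1.
(3,2) = 4 − 1 = 3 completes the 4 across.
Nothing is forced directly, so branch on (1,1), whose candidates are 2 or 4. If (1,1) = 2: then (1,2) would have to be in {3} for the 5 across but in {1,2,4,5} for the 9 down — contradiction. So (1,1) = 4.
(1,2) = 5 − 4 = 1 completes the 5 across.
(2,1) = 7 − 5 = 2 completes the 7 down.
(2,2) = 7 − 2 = 5 completes the 7 across.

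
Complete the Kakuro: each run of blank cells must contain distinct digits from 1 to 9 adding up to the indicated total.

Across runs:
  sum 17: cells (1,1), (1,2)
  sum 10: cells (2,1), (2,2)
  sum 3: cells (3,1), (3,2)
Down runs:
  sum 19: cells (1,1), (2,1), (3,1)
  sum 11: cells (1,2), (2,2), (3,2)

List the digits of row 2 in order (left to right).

8 2

17 in 2 cells must be {8,9}; 3 in 2 cells must be {1,2}.
The 17 across and the 11 down share only 8, so (1,2) = 8.
The 3 across and the 19 down share only 2, so (3,1) = 2.
(3,2) = 3 − 2 = 1 completes the 3 across.
(1,1) = 17 − 8 = 9 completes the 17 across.
(2,1) = 19 − 11 = 8 completes the 19 down.
(2,2) = 10 − 8 = 2 completes the 10 across.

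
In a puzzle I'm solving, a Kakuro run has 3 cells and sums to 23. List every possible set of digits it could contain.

3 distinct digits from 1–9 sum between 6 and 24.
Only one set works: {6,8,9}.

{6,8,9}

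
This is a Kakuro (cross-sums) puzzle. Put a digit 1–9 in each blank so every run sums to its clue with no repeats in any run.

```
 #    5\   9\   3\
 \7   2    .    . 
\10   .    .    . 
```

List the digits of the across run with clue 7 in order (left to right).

7 in 3 cells must be {1,2,4}; 3 in 2 cells must be {1,2}.
Given what's placed, R1C3 must be 1 to fit the 7 across and 3 down.
R2C1 = 5 − 2 = 3 completes the 5 down.
R2C3 = 3 − 1 = 2 completes the 3 down.
R1C2 = 7 − 3 = 4 completes the 7 across.
R2C2 = 10 − 5 = 5 completes the 10 across.

2 4 1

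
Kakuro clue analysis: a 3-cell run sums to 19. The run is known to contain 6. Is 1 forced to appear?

No

Counterexample: {4,6,9} sums to 19 under that restriction without using 1.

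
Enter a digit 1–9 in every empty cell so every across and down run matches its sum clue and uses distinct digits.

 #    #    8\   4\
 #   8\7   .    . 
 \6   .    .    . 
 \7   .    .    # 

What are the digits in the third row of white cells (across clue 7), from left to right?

6 1

6 in 3 cells must be {1,2,3}; 4 in 2 cells must be {1,3}.
Nothing is forced directly, so branch on R1C3, whose candidates are 1 or 3. If R1C3 = 1: then R1C2 would have to be in {6} for the 7 across but in {1,2,3,4,5} for the 8 down — contradiction. So R1C3 = 3.
R1C2 = 7 − 3 = 4 completes the 7 across.
R2C3 = 4 − 3 = 1 completes the 4 down.
R2C2 = 3: the only remaining digit allowed by both the 6 across and the 8 down.
R3C2 = 8 − 7 = 1 completes the 8 down.
R2C1 = 6 − 4 = 2 completes the 6 across.
R3C1 = 7 − 1 = 6 completes the 7 across.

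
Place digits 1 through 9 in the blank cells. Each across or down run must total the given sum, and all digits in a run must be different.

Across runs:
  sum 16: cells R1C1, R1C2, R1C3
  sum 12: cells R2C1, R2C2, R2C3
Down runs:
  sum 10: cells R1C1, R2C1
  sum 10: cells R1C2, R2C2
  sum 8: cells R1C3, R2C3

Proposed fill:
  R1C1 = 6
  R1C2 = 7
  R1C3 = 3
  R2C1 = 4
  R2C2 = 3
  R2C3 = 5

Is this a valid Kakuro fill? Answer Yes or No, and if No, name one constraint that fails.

Across: 6+7+3=16; 4+3+5=12. Down: 6+4=10; 7+3=10; 3+5=8. No digit repeats within any run.

Yes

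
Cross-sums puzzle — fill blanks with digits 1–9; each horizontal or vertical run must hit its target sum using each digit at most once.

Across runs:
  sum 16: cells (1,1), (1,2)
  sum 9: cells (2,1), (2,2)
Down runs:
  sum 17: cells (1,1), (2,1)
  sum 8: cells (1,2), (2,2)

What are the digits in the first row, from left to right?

9 7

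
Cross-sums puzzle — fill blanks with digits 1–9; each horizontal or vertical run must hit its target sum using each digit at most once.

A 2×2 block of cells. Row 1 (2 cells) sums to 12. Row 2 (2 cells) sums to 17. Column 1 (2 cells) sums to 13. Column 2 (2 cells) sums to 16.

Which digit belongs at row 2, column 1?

17 in 2 cells must be {8,9}; 16 in 2 cells must be {7,9}.
The 17 across and the 16 down share only 9, so (2,2) = 9.
(1,2) = 16 − 9 = 7 completes the 16 down.
(2,1) = 17 − 9 = 8 completes the 17 across.
(1,1) = 12 − 7 = 5 completes the 12 across.

8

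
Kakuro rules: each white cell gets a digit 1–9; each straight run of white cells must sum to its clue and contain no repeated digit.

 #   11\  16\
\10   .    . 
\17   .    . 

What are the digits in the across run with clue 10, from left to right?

17 in 2 cells must be {8,9}; 16 in 2 cells must be {7,9}.
The 17 across and the 16 down share only 9, so R2C2 = 9.
R1C2 = 16 − 9 = 7 completes the 16 down.
R2C1 = 17 − 9 = 8 completes the 17 across.
R1C1 = 10 − 7 = 3 completes the 10 across.

3 7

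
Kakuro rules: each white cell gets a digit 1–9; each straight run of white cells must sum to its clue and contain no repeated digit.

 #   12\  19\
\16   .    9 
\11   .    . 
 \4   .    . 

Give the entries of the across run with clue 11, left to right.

4 7

16 in 2 cells must be {7,9}; 4 in 2 cells must be {1,3}.
R1C1 = 16 − 9 = 7 completes the 16 across.
Given what's placed, R3C2 must be 3 to fit the 4 across and 19 down.
R2C2 = 19 − 12 = 7 completes the 19 down.
R3C1 = 4 − 3 = 1 completes the 4 across.
R2C1 = 11 − 7 = 4 completes the 11 across.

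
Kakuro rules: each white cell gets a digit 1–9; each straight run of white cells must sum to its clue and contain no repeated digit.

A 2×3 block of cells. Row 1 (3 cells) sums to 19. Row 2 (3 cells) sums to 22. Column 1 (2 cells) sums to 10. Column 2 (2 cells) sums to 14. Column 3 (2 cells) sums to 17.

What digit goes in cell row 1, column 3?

8

17 in 2 cells must be {8,9}.
Nothing is forced directly, so branch on (1,3), whose candidates are 8 or 9. If (1,3) = 9: that forces (2,3) = 8, (2,1) = 9, (2,2) = 5, after which (1,1) would have to be in {2,3,4,6,7,8} for the 19 across but in {1} for the 10 down — contradiction. So (1,3) = 8.
(2,3) = 17 − 8 = 9 completes the 17 down.
Nothing is forced directly, so branch on (1,2), whose candidates are 5 or 6 or 9. If (1,2) = 5: that forces (1,1) = 6, after which (2,1) would have to be in {5,6,7,8} for the 22 across but in {4} for the 10 down — contradiction. If (1,2) = 6: then (1,1) would have to be in {5} for the 19 across but in {1,2,3,4,6,7,8,9} for the 10 down — contradiction. So (1,2) = 9.
(1,1) = 19 − 17 = 2 completes the 19 across.
(2,1) = 10 − 2 = 8 completes the 10 down.
(2,2) = 22 − 17 = 5 completes the 22 across.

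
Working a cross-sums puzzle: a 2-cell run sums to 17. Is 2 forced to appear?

No

The only way to make 17 from 2 distinct digits is {8,9}, which does not contain 2.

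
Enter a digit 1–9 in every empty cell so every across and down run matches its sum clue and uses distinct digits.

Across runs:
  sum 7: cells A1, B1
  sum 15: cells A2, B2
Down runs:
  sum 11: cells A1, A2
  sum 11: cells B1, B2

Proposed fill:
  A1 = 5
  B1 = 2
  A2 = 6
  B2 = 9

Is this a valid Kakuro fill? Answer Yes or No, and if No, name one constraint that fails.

Across: 5+2=7; 6+9=15. Down: 5+6=11; 2+9=11. No digit repeats within any run.

Yes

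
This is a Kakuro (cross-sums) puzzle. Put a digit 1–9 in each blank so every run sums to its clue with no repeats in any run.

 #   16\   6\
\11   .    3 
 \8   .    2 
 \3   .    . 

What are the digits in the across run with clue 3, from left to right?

2, 1

3 in 2 cells must be {1,2}; 6 in 3 cells must be {1,2,3}.
R1C1 = 11 − 3 = 8 completes the 11 across.
R2C1 = 8 − 2 = 6 completes the 8 across.
R3C1 = 16 − 14 = 2 completes the 16 down.
R3C2 = 3 − 2 = 1 completes the 3 across.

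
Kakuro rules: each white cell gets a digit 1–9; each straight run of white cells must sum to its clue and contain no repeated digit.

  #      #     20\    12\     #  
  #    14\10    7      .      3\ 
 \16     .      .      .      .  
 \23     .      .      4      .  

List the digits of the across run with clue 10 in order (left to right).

7 3

3 in 2 cells must be {1,2}.
R1C3 = 10 − 7 = 3 completes the 10 across.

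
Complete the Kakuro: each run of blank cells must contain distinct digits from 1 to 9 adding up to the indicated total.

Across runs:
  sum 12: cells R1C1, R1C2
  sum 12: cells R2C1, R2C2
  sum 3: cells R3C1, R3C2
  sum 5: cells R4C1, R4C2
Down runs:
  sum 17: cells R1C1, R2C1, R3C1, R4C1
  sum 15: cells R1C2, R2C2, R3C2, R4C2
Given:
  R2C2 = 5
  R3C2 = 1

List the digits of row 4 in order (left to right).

3 in 2 cells must be {1,2}.
R2C1 = 12 − 5 = 7 completes the 12 across.
R3C1 = 3 − 1 = 2 completes the 3 across.
R4C1 = 3: the only remaining digit allowed by both the 5 across and the 17 down.
R4C2 = 5 − 3 = 2 completes the 5 across.
R1C1 = 17 − 12 = 5 completes the 17 down.
R1C2 = 12 − 5 = 7 completes the 12 across.

3, 2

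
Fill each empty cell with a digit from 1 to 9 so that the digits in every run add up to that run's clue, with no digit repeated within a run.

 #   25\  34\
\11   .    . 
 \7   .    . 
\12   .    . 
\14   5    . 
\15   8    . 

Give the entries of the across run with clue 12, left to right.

34 in 5 cells must be {4,6,7,8,9}.
R4C2 = 14 − 5 = 9 completes the 14 across.
R5C2 = 15 − 8 = 7 completes the 15 across.
Nothing is forced directly, so branch on R3C2, whose candidates are 4 or 8. If R3C2 = 4: that forces R2C2 = 6, after which R3C1 would have to be in {8} for the 12 across but in {1,2,3,4,6,7,9} for the 25 down — contradiction. So R3C2 = 8.
R3C1 = 12 − 8 = 4 completes the 12 across.

4, 8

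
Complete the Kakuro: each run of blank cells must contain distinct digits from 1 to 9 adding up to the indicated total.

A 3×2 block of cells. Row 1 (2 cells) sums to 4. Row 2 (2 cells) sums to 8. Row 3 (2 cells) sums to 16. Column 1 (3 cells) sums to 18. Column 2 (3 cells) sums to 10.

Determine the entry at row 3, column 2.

4 in 2 cells must be {1,3}; 16 in 2 cells must be {7,9}.
The 16 across and the 10 down share only 7, so (3,2) = 7.
Given what's placed, (1,2) must be 1 to fit the 4 across and 10 down.
(2,2) = 10 − 8 = 2 completes the 10 down.
(3,1) = 16 − 7 = 9 completes the 16 across.
(1,1) = 4 − 1 = 3 completes the 4 across.
(2,1) = 8 − 2 = 6 completes the 8 across.

7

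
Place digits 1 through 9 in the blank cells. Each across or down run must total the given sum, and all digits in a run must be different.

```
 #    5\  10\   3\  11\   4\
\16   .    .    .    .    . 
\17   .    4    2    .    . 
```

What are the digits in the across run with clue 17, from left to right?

3 4 2 7 1

16 in 5 cells must be {1,2,3,4,6}; 3 in 2 cells must be {1,2}; 4 in 2 cells must be {1,3}.
R1C2 = 10 − 4 = 6 completes the 10 down.
R1C3 = 3 − 2 = 1 completes the 3 down.
Given what's placed, R1C5 must be 3 to fit the 16 across and 4 down.
R2C5 = 4 − 3 = 1 completes the 4 down.
Given what's placed, R2C1 must be 3 to fit the 17 across and 5 down.
R2C4 = 17 − 10 = 7 completes the 17 across.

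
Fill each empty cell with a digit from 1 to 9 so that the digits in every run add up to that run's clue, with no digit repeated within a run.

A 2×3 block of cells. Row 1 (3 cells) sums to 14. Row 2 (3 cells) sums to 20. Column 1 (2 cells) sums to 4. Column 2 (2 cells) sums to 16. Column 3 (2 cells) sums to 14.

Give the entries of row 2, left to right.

4 in 2 cells must be {1,3}; 16 in 2 cells must be {7,9}.
The 20 across and the 4 down share only 3, so (2,1) = 3.
Given what's placed, (2,2) must be 9 to fit the 20 across and 16 down.
(2,3) = 20 − 12 = 8 completes the 20 across.
(1,1) = 4 − 3 = 1 completes the 4 down.
(1,2) = 16 − 9 = 7 completes the 16 down.
(1,3) = 14 − 8 = 6 completes the 14 across.

3, 9, 8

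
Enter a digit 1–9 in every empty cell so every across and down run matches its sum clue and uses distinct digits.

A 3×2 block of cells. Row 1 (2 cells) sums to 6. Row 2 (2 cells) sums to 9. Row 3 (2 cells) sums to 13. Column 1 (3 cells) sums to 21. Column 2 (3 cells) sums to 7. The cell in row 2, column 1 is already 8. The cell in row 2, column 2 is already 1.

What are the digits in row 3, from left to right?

9 4

7 in 3 cells must be {1,2,4}.
Given what's placed, (1,1) must be 4 to fit the 6 across and 21 down.
(1,2) = 6 − 4 = 2 completes the 6 across.
(3,1) = 21 − 12 = 9 completes the 21 down.
(3,2) = 13 − 9 = 4 completes the 13 across.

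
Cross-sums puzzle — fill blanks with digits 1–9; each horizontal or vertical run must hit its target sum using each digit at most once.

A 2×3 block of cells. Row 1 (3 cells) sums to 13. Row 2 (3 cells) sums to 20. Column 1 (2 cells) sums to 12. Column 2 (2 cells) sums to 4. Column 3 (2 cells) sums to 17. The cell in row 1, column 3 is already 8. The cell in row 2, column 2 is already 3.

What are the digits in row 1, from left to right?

4 1 8

4 in 2 cells must be {1,3}; 17 in 2 cells must be {8,9}.
(1,2) = 4 − 3 = 1 completes the 4 down.
(2,3) = 17 − 8 = 9 completes the 17 down.
(1,1) = 13 − 9 = 4 completes the 13 across.
(2,1) = 20 − 12 = 8 completes the 20 across.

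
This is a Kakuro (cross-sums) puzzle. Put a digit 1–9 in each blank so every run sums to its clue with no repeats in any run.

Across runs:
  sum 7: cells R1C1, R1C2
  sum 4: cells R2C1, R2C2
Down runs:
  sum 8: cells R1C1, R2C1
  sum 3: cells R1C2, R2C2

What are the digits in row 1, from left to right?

5 2

4 in 2 cells must be {1,3}; 3 in 2 cells must be {1,2}.
The 4 across and the 3 down share only 1, so R2C2 = 1.
R1C2 = 3 − 1 = 2 completes the 3 down.
R2C1 = 4 − 1 = 3 completes the 4 across.
R1C1 = 7 − 2 = 5 completes the 7 across.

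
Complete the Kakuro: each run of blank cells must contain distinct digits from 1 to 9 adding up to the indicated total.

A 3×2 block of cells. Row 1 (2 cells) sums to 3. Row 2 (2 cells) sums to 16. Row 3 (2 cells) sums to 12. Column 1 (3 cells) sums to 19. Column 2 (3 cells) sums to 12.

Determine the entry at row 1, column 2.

1

3 in 2 cells must be {1,2}; 16 in 2 cells must be {7,9}.
The 3 across and the 19 down share only 2, so (1,1) = 2.
(1,2) = 3 − 2 = 1 completes the 3 across.
Given what's placed, (2,1) must be 9 to fit the 16 across and 19 down.
(2,2) = 16 − 9 = 7 completes the 16 across.
(3,1) = 19 − 11 = 8 completes the 19 down.
(3,2) = 12 − 8 = 4 completes the 12 across.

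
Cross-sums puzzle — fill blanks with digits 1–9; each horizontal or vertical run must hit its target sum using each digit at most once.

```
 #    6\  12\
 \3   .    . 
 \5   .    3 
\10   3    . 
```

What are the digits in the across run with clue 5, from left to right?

2, 3

3 in 2 cells must be {1,2}; 6 in 3 cells must be {1,2,3}.
R2C1 = 5 − 3 = 2 completes the 5 across.
R3C2 = 10 − 3 = 7 completes the 10 across.
R1C1 = 6 − 5 = 1 completes the 6 down.
R1C2 = 3 − 1 = 2 completes the 3 across.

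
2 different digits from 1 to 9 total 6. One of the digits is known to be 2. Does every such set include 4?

Yes

The only way to make 6 from 2 distinct digits under that restriction is {2,4}, which contains 4.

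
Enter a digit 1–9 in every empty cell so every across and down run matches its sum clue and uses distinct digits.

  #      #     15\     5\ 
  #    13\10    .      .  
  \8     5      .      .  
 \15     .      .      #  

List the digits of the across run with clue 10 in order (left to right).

6, 4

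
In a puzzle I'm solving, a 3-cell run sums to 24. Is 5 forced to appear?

No

The only way to make 24 from 3 distinct digits is {7,8,9}, which does not contain 5.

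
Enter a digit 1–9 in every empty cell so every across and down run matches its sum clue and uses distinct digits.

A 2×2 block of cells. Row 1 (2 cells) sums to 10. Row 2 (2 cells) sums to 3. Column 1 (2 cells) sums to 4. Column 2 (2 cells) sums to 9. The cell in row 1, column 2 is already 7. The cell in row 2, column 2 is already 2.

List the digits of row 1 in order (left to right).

3 in 2 cells must be {1,2}; 4 in 2 cells must be {1,3}.
(1,1) = 10 − 7 = 3 completes the 10 across.
(2,1) = 3 − 2 = 1 completes the 3 across.

3, 7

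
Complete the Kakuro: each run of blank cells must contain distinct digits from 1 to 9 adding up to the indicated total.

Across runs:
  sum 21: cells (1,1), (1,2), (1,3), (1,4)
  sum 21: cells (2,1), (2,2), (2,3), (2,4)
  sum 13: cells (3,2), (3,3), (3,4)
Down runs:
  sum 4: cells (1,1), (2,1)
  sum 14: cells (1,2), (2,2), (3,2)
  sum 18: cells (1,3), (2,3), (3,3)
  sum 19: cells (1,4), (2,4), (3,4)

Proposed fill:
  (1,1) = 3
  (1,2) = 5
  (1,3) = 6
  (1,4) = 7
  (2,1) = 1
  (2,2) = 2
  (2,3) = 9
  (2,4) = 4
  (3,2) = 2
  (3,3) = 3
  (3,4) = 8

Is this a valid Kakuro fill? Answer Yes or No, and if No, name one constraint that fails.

No — the down run (1,2)–(3,2) sums to 9, not 14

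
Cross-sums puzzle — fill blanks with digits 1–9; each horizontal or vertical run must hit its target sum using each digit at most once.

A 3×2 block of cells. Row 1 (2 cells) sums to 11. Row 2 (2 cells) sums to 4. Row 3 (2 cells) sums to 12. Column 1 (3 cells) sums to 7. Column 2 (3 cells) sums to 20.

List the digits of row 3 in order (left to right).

4 8

4 in 2 cells must be {1,3}; 7 in 3 cells must be {1,2,4}.
The 4 across and the 7 down share only 1, so (2,1) = 1.
(2,2) = 4 − 1 = 3 completes the 4 across.
Given what's placed, (3,1) must be 4 to fit the 12 across and 7 down.
(3,2) = 12 − 4 = 8 completes the 12 across.
(1,1) = 7 − 5 = 2 completes the 7 down.
(1,2) = 11 − 2 = 9 completes the 11 across.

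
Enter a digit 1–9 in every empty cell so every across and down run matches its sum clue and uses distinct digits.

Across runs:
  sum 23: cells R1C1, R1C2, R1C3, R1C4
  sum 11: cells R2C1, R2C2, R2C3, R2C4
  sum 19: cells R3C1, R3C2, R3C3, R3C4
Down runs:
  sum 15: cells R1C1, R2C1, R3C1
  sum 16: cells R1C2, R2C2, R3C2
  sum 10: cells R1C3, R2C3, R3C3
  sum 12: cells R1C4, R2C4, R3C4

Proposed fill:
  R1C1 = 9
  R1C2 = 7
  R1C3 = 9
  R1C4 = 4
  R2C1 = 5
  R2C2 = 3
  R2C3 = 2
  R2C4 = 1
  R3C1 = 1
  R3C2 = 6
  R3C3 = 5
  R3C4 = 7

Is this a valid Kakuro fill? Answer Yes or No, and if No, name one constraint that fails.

No — the down run R1C3–R3C3 sums to 16, not 10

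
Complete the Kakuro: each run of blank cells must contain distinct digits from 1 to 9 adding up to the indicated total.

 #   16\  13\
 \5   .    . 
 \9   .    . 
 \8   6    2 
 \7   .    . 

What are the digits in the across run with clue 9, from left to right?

5 4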